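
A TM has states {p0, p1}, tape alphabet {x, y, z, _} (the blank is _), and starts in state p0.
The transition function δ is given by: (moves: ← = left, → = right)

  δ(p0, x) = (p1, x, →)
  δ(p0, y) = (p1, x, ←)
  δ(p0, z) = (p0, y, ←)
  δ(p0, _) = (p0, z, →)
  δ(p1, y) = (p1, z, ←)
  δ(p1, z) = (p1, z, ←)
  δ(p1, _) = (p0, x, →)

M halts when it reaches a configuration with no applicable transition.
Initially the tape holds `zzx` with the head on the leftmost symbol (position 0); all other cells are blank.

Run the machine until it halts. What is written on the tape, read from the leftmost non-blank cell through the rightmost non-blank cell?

p0 | __[z]zx   read z → write y, move ←, go to p0
p0 | _[_]yzx   read _ → write z, move →, go to p0
p0 | _z[y]zx   read y → write x, move ←, go to p1
p1 | _[z]xzx   read z → write z, move ←, go to p1
p1 | [_]zxzx   read _ → write x, move →, go to p0
p0 | x[z]xzx   read z → write y, move ←, go to p0
p0 | [x]yxzx   read x → write x, move →, go to p1
p1 | x[y]xzx   read y → write z, move ←, go to p1
p1 | [x]zxzx
The non-blank tape span at halt is xzxzx.

xzxzx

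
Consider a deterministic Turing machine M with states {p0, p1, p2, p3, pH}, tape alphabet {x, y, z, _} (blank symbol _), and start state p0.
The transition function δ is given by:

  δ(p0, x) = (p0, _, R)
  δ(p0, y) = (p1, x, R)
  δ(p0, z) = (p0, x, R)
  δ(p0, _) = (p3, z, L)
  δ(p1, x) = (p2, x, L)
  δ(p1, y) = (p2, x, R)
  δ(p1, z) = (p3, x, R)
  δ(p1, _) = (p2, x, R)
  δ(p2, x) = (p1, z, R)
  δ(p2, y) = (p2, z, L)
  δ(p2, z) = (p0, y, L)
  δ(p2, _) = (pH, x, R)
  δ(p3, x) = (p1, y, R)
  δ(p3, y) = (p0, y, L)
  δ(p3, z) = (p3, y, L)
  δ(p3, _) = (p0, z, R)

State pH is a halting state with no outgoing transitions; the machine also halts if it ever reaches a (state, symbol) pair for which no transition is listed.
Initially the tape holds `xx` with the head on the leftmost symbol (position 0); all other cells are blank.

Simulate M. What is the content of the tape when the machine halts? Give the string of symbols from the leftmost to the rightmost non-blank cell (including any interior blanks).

zyy_xxx

state=p0 head=0 tape=[x]x_______   (p0,x)→(p0,_,R)
state=p0 head=1 tape=_[x]_______   (p0,x)→(p0,_,R)
state=p0 head=2 tape=__[_]______   (p0,_)→(p3,z,L)
state=p3 head=1 tape=_[_]z______   (p3,_)→(p0,z,R)
state=p0 head=2 tape=_z[z]______   (p0,z)→(p0,x,R)
state=p0 head=3 tape=_zx[_]_____   (p0,_)→(p3,z,L)
state=p3 head=2 tape=_z[x]z_____   (p3,x)→(p1,y,R)
state=p1 head=3 tape=_zy[z]_____   (p1,z)→(p3,x,R)
state=p3 head=4 tape=_zyx[_]____   (p3,_)→(p0,z,R)
state=p0 head=5 tape=_zyxz[_]___   (p0,_)→(p3,z,L)
state=p3 head=4 tape=_zyx[z]z___   (p3,z)→(p3,y,L)
state=p3 head=3 tape=_zy[x]yz___   (p3,x)→(p1,y,R)
state=p1 head=4 tape=_zyy[y]z___   (p1,y)→(p2,x,R)
state=p2 head=5 tape=_zyyx[z]___   (p2,z)→(p0,y,L)
state=p0 head=4 tape=_zyy[x]y___   (p0,x)→(p0,_,R)
state=p0 head=5 tape=_zyy_[y]___   (p0,y)→(p1,x,R)
state=p1 head=6 tape=_zyy_x[_]__   (p1,_)→(p2,x,R)
state=p2 head=7 tape=_zyy_xx[_]_   (p2,_)→(pH,x,R)
state=pH head=8 tape=_zyy_xxx[_]
The non-blank tape span at halt is zyy_xxx.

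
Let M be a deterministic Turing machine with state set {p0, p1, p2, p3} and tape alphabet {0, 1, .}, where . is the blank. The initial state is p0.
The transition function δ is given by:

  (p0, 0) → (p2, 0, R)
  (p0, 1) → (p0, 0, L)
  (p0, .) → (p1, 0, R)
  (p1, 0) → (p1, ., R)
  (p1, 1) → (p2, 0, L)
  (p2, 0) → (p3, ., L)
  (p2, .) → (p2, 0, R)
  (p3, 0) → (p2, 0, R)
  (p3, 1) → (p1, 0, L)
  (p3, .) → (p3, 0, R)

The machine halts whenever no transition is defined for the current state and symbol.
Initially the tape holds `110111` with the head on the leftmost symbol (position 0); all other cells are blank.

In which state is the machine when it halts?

p2

p0 | .[1]10111   read 1 → write 0, move L, go to p0
p0 | [.]010111   read . → write 0, move R, go to p1
p1 | 0[0]10111   read 0 → write ., move R, go to p1
p1 | 0.[1]0111   read 1 → write 0, move L, go to p2
p2 | 0[.]00111   read . → write 0, move R, go to p2
p2 | 00[0]0111   read 0 → write ., move L, go to p3
p3 | 0[0].0111   read 0 → write 0, move R, go to p2
p2 | 00[.]0111   read . → write 0, move R, go to p2
p2 | 000[0]111   read 0 → write ., move L, go to p3
p3 | 00[0].111   read 0 → write 0, move R, go to p2
p2 | 000[.]111   read . → write 0, move R, go to p2
p2 | 0000[1]11
No transition is defined for (p2, 1); M halts in state p2.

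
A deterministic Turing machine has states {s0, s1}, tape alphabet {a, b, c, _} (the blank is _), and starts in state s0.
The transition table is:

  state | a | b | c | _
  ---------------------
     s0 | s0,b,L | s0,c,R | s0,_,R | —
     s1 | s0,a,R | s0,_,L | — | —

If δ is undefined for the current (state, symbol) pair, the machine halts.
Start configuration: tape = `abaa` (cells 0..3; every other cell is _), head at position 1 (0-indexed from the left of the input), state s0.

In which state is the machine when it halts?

s0 | a[b]aa_   read b → write c, move R, go to s0
s0 | ac[a]a_   read a → write b, move L, go to s0
s0 | a[c]ba_   read c → write _, move R, go to s0
s0 | a_[b]a_   read b → write c, move R, go to s0
s0 | a_c[a]_   read a → write b, move L, go to s0
s0 | a_[c]b_   read c → write _, move R, go to s0
s0 | a__[b]_   read b → write c, move R, go to s0
s0 | a__c[_]
No transition is defined for (s0, _); M halts in state s0.

s0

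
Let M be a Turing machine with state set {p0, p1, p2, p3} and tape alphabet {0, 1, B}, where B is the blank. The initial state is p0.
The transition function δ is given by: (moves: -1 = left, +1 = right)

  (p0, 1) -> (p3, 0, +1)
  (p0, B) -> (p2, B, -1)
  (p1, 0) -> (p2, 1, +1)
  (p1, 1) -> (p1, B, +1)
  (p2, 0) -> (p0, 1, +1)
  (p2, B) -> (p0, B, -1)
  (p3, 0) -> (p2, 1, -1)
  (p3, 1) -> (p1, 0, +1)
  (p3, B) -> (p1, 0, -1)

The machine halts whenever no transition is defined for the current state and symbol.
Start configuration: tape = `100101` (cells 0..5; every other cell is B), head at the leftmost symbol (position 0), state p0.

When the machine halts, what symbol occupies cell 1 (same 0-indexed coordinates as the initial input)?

p0 | [1]00101   read 1 → write 0, move +1, go to p3
p3 | 0[0]0101   read 0 → write 1, move -1, go to p2
p2 | [0]10101   read 0 → write 1, move +1, go to p0
p0 | 1[1]0101   read 1 → write 0, move +1, go to p3
p3 | 10[0]101   read 0 → write 1, move -1, go to p2
p2 | 1[0]1101   read 0 → write 1, move +1, go to p0
p0 | 11[1]101   read 1 → write 0, move +1, go to p3
p3 | 110[1]01   read 1 → write 0, move +1, go to p1
p1 | 1100[0]1   read 0 → write 1, move +1, go to p2
p2 | 11001[1]
Cell 1 holds 1 when M halts.

1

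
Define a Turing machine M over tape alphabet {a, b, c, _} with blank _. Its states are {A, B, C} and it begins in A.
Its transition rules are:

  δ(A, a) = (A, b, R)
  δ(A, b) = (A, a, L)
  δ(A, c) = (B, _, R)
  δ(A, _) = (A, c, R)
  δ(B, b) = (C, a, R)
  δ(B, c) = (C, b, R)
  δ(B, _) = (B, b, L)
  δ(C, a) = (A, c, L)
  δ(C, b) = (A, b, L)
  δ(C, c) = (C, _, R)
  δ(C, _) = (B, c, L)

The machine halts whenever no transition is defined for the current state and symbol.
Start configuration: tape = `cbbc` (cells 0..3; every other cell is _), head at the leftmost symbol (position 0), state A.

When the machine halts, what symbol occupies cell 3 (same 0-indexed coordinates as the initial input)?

state=A head=0 tape=[c]bbc_   (A,c)→(B,_,R)
state=B head=1 tape=_[b]bc_   (B,b)→(C,a,R)
state=C head=2 tape=_a[b]c_   (C,b)→(A,b,L)
state=A head=1 tape=_[a]bc_   (A,a)→(A,b,R)
state=A head=2 tape=_b[b]c_   (A,b)→(A,a,L)
state=A head=1 tape=_[b]ac_   (A,b)→(A,a,L)
state=A head=0 tape=[_]aac_   (A,_)→(A,c,R)
state=A head=1 tape=c[a]ac_   (A,a)→(A,b,R)
state=A head=2 tape=cb[a]c_   (A,a)→(A,b,R)
state=A head=3 tape=cbb[c]_   (A,c)→(B,_,R)
state=B head=4 tape=cbb_[_]   (B,_)→(B,b,L)
state=B head=3 tape=cbb[_]b   (B,_)→(B,b,L)
state=B head=2 tape=cb[b]bb   (B,b)→(C,a,R)
state=C head=3 tape=cba[b]b   (C,b)→(A,b,L)
state=A head=2 tape=cb[a]bb   (A,a)→(A,b,R)
state=A head=3 tape=cbb[b]b   (A,b)→(A,a,L)
state=A head=2 tape=cb[b]ab   (A,b)→(A,a,L)
state=A head=1 tape=c[b]aab   (A,b)→(A,a,L)
state=A head=0 tape=[c]aaab   (A,c)→(B,_,R)
state=B head=1 tape=_[a]aab
Cell 3 holds a when M halts.

a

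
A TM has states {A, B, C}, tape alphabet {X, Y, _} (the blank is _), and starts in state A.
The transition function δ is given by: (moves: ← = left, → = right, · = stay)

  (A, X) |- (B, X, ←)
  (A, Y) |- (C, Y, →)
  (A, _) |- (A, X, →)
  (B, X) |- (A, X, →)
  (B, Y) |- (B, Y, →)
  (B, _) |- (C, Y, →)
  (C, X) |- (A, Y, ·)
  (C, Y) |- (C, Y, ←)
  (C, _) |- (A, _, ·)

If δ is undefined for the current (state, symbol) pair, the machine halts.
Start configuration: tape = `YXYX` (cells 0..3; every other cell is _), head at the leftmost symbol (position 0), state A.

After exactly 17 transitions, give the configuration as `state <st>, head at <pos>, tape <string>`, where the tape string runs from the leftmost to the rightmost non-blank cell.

state A, head at -1, tape XYYYYX

state=A head=0 tape=__[Y]XYX   (A,Y)→(C,Y,→)
state=C head=1 tape=__Y[X]YX   (C,X)→(A,Y,·)
state=A head=1 tape=__Y[Y]YX   (A,Y)→(C,Y,→)
state=C head=2 tape=__YY[Y]X   (C,Y)→(C,Y,←)
state=C head=1 tape=__Y[Y]YX   (C,Y)→(C,Y,←)
state=C head=0 tape=__[Y]YYX   (C,Y)→(C,Y,←)
state=C head=-1 tape=_[_]YYYX   (C,_)→(A,_,·)
state=A head=-1 tape=_[_]YYYX   (A,_)→(A,X,→)
state=A head=0 tape=_X[Y]YYX   (A,Y)→(C,Y,→)
state=C head=1 tape=_XY[Y]YX   (C,Y)→(C,Y,←)
state=C head=0 tape=_X[Y]YYX   (C,Y)→(C,Y,←)
state=C head=-1 tape=_[X]YYYX   (C,X)→(A,Y,·)
state=A head=-1 tape=_[Y]YYYX   (A,Y)→(C,Y,→)
state=C head=0 tape=_Y[Y]YYX   (C,Y)→(C,Y,←)
state=C head=-1 tape=_[Y]YYYX   (C,Y)→(C,Y,←)
state=C head=-2 tape=[_]YYYYX   (C,_)→(A,_,·)
state=A head=-2 tape=[_]YYYYX   (A,_)→(A,X,→)
state=A head=-1 tape=X[Y]YYYX
After 17 steps: state A, head at -1, tape XYYYYX.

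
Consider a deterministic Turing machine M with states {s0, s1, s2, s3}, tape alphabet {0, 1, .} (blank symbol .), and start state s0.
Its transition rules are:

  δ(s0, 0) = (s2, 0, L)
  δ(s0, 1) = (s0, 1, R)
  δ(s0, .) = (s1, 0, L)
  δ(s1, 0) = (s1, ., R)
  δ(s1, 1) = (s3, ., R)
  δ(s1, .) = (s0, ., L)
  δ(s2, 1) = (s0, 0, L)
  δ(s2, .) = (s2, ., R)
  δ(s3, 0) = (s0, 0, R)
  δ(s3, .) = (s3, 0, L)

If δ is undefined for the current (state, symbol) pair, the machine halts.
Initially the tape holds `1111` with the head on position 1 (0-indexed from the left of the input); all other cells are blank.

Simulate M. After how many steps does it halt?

29

s0 | 1[1]11...   read 1 → write 1, move R, go to s0
s0 | 11[1]1...   read 1 → write 1, move R, go to s0
s0 | 111[1]...   read 1 → write 1, move R, go to s0
s0 | 1111[.]..   read . → write 0, move L, go to s1
s1 | 111[1]0..   read 1 → write ., move R, go to s3
s3 | 111.[0]..   read 0 → write 0, move R, go to s0
s0 | 111.0[.].   read . → write 0, move L, go to s1
s1 | 111.[0]0.   read 0 → write ., move R, go to s1
s1 | 111..[0].   read 0 → write ., move R, go to s1
s1 | 111...[.]   read . → write ., move L, go to s0
s0 | 111..[.].   read . → write 0, move L, go to s1
s1 | 111.[.]0.   read . → write ., move L, go to s0
s0 | 111[.].0.   read . → write 0, move L, go to s1
s1 | 11[1]0.0.   read 1 → write ., move R, go to s3
s3 | 11.[0].0.   read 0 → write 0, move R, go to s0
s0 | 11.0[.]0.   read . → write 0, move L, go to s1
s1 | 11.[0]00.   read 0 → write ., move R, go to s1
s1 | 11..[0]0.   read 0 → write ., move R, go to s1
s1 | 11...[0].   read 0 → write ., move R, go to s1
s1 | 11....[.]   read . → write ., move L, go to s0
s0 | 11...[.].   read . → write 0, move L, go to s1
s1 | 11..[.]0.   read . → write ., move L, go to s0
s0 | 11.[.].0.   read . → write 0, move L, go to s1
s1 | 11[.]0.0.   read . → write ., move L, go to s0
s0 | 1[1].0.0.   read 1 → write 1, move R, go to s0
s0 | 11[.]0.0.   read . → write 0, move L, go to s1
s1 | 1[1]00.0.   read 1 → write ., move R, go to s3
s3 | 1.[0]0.0.   read 0 → write 0, move R, go to s0
s0 | 1.0[0].0.   read 0 → write 0, move L, go to s2
s2 | 1.[0]0.0.
M halts after 29 transitions.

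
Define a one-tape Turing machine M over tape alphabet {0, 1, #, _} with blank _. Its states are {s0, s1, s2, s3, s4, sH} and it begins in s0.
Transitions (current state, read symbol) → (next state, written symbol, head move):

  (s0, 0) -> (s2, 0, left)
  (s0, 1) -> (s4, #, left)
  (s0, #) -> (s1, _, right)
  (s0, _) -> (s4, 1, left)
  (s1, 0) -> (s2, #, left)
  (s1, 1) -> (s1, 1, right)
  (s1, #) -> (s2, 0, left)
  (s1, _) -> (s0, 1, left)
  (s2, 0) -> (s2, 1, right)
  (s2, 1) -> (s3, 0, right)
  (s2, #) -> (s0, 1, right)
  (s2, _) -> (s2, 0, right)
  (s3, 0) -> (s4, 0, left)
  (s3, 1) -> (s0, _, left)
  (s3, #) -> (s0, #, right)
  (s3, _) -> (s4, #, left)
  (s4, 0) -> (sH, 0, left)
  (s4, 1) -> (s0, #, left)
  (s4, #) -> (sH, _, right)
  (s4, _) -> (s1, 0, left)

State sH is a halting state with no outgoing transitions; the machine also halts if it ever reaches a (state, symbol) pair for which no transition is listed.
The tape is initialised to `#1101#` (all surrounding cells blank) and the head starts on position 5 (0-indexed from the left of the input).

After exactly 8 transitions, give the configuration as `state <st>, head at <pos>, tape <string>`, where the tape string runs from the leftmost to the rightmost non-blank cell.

state sH, head at 1, tape #100#11

s0 | #1101[#]_   read # → write _, move right, go to s1
s1 | #1101_[_]   read _ → write 1, move left, go to s0
s0 | #1101[_]1   read _ → write 1, move left, go to s4
s4 | #110[1]11   read 1 → write #, move left, go to s0
s0 | #11[0]#11   read 0 → write 0, move left, go to s2
s2 | #1[1]0#11   read 1 → write 0, move right, go to s3
s3 | #10[0]#11   read 0 → write 0, move left, go to s4
s4 | #1[0]0#11   read 0 → write 0, move left, go to sH
sH | #[1]00#11
After 8 steps: state sH, head at 1, tape #100#11.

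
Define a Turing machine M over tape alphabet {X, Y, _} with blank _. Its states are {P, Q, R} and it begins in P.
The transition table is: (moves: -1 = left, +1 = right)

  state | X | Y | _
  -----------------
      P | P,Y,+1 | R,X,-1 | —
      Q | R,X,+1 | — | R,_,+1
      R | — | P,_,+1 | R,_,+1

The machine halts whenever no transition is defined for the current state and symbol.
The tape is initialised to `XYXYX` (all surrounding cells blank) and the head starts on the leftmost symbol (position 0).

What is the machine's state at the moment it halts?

P | [X]YXYX_   read X → write Y, move +1, go to P
P | Y[Y]XYX_   read Y → write X, move -1, go to R
R | [Y]XXYX_   read Y → write _, move +1, go to P
P | _[X]XYX_   read X → write Y, move +1, go to P
P | _Y[X]YX_   read X → write Y, move +1, go to P
P | _YY[Y]X_   read Y → write X, move -1, go to R
R | _Y[Y]XX_   read Y → write _, move +1, go to P
P | _Y_[X]X_   read X → write Y, move +1, go to P
P | _Y_Y[X]_   read X → write Y, move +1, go to P
P | _Y_YY[_]
No transition is defined for (P, _); M halts in state P.

P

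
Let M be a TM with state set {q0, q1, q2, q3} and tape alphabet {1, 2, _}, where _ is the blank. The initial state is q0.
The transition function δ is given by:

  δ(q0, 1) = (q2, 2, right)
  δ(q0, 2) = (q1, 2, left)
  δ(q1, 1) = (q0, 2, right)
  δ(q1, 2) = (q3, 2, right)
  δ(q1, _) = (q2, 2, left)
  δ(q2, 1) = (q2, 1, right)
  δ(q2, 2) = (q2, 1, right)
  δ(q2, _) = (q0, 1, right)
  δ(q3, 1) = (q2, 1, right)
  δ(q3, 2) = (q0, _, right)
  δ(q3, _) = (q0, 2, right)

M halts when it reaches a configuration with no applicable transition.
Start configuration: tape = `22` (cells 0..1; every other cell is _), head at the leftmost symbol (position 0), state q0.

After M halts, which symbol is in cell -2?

1

q0 | __[2]2__   read 2 → write 2, move left, go to q1
q1 | _[_]22__   read _ → write 2, move left, go to q2
q2 | [_]222__   read _ → write 1, move right, go to q0
q0 | 1[2]22__   read 2 → write 2, move left, go to q1
q1 | [1]222__   read 1 → write 2, move right, go to q0
q0 | 2[2]22__   read 2 → write 2, move left, go to q1
q1 | [2]222__   read 2 → write 2, move right, go to q3
q3 | 2[2]22__   read 2 → write _, move right, go to q0
q0 | 2_[2]2__   read 2 → write 2, move left, go to q1
q1 | 2[_]22__   read _ → write 2, move left, go to q2
q2 | [2]222__   read 2 → write 1, move right, go to q2
q2 | 1[2]22__   read 2 → write 1, move right, go to q2
q2 | 11[2]2__   read 2 → write 1, move right, go to q2
q2 | 111[2]__   read 2 → write 1, move right, go to q2
q2 | 1111[_]_   read _ → write 1, move right, go to q0
q0 | 11111[_]
Cell -2 holds 1 when M halts.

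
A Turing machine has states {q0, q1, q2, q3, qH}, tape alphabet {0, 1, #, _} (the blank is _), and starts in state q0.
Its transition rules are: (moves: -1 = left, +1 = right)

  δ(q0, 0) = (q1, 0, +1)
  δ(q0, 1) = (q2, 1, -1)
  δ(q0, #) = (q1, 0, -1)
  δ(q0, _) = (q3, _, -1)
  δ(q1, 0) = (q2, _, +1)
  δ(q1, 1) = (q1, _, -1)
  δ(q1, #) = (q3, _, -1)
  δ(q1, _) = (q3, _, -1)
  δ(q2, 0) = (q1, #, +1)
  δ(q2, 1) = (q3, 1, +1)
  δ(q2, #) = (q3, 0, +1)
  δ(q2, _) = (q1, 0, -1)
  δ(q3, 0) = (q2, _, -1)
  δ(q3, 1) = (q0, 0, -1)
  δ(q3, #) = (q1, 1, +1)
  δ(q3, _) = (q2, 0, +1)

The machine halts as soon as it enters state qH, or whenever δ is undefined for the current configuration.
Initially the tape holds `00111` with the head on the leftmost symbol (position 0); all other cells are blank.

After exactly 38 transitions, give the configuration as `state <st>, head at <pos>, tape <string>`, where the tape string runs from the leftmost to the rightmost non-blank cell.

state=q0 head=0 tape=__[0]0111   (q0,0)→(q1,0,+1)
state=q1 head=1 tape=__0[0]111   (q1,0)→(q2,_,+1)
state=q2 head=2 tape=__0_[1]11   (q2,1)→(q3,1,+1)
state=q3 head=3 tape=__0_1[1]1   (q3,1)→(q0,0,-1)
state=q0 head=2 tape=__0_[1]01   (q0,1)→(q2,1,-1)
state=q2 head=1 tape=__0[_]101   (q2,_)→(q1,0,-1)
state=q1 head=0 tape=__[0]0101   (q1,0)→(q2,_,+1)
state=q2 head=1 tape=___[0]101   (q2,0)→(q1,#,+1)
state=q1 head=2 tape=___#[1]01   (q1,1)→(q1,_,-1)
state=q1 head=1 tape=___[#]_01   (q1,#)→(q3,_,-1)
state=q3 head=0 tape=__[_]__01   (q3,_)→(q2,0,+1)
state=q2 head=1 tape=__0[_]_01   (q2,_)→(q1,0,-1)
state=q1 head=0 tape=__[0]0_01   (q1,0)→(q2,_,+1)
state=q2 head=1 tape=___[0]_01   (q2,0)→(q1,#,+1)
state=q1 head=2 tape=___#[_]01   (q1,_)→(q3,_,-1)
state=q3 head=1 tape=___[#]_01   (q3,#)→(q1,1,+1)
state=q1 head=2 tape=___1[_]01   (q1,_)→(q3,_,-1)
state=q3 head=1 tape=___[1]_01   (q3,1)→(q0,0,-1)
state=q0 head=0 tape=__[_]0_01   (q0,_)→(q3,_,-1)
state=q3 head=-1 tape=_[_]_0_01   (q3,_)→(q2,0,+1)
state=q2 head=0 tape=_0[_]0_01   (q2,_)→(q1,0,-1)
state=q1 head=-1 tape=_[0]00_01   (q1,0)→(q2,_,+1)
state=q2 head=0 tape=__[0]0_01   (q2,0)→(q1,#,+1)
state=q1 head=1 tape=__#[0]_01   (q1,0)→(q2,_,+1)
state=q2 head=2 tape=__#_[_]01   (q2,_)→(q1,0,-1)
state=q1 head=1 tape=__#[_]001   (q1,_)→(q3,_,-1)
state=q3 head=0 tape=__[#]_001   (q3,#)→(q1,1,+1)
state=q1 head=1 tape=__1[_]001   (q1,_)→(q3,_,-1)
state=q3 head=0 tape=__[1]_001   (q3,1)→(q0,0,-1)
state=q0 head=-1 tape=_[_]0_001   (q0,_)→(q3,_,-1)
state=q3 head=-2 tape=[_]_0_001   (q3,_)→(q2,0,+1)
state=q2 head=-1 tape=0[_]0_001   (q2,_)→(q1,0,-1)
state=q1 head=-2 tape=[0]00_001   (q1,0)→(q2,_,+1)
state=q2 head=-1 tape=_[0]0_001   (q2,0)→(q1,#,+1)
state=q1 head=0 tape=_#[0]_001   (q1,0)→(q2,_,+1)
state=q2 head=1 tape=_#_[_]001   (q2,_)→(q1,0,-1)
state=q1 head=0 tape=_#[_]0001   (q1,_)→(q3,_,-1)
state=q3 head=-1 tape=_[#]_0001   (q3,#)→(q1,1,+1)
state=q1 head=0 tape=_1[_]0001
After 38 steps: state q1, head at 0, tape 1_0001.

state q1, head at 0, tape 1_0001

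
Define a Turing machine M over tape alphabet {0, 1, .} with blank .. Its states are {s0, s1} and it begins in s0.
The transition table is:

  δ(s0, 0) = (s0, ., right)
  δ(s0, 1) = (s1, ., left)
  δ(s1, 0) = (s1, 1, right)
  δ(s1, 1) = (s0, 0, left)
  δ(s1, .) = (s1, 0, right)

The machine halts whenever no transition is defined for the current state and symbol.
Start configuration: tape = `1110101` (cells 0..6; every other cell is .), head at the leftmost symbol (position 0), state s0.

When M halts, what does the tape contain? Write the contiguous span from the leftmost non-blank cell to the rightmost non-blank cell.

state=s0 head=0 tape=.[1]110101   (s0,1)→(s1,.,left)
state=s1 head=-1 tape=[.].110101   (s1,.)→(s1,0,right)
state=s1 head=0 tape=0[.]110101   (s1,.)→(s1,0,right)
state=s1 head=1 tape=00[1]10101   (s1,1)→(s0,0,left)
state=s0 head=0 tape=0[0]010101   (s0,0)→(s0,.,right)
state=s0 head=1 tape=0.[0]10101   (s0,0)→(s0,.,right)
state=s0 head=2 tape=0..[1]0101   (s0,1)→(s1,.,left)
state=s1 head=1 tape=0.[.].0101   (s1,.)→(s1,0,right)
state=s1 head=2 tape=0.0[.]0101   (s1,.)→(s1,0,right)
state=s1 head=3 tape=0.00[0]101   (s1,0)→(s1,1,right)
state=s1 head=4 tape=0.001[1]01   (s1,1)→(s0,0,left)
state=s0 head=3 tape=0.00[1]001   (s0,1)→(s1,.,left)
state=s1 head=2 tape=0.0[0].001   (s1,0)→(s1,1,right)
state=s1 head=3 tape=0.01[.]001   (s1,.)→(s1,0,right)
state=s1 head=4 tape=0.010[0]01   (s1,0)→(s1,1,right)
state=s1 head=5 tape=0.0101[0]1   (s1,0)→(s1,1,right)
state=s1 head=6 tape=0.01011[1]   (s1,1)→(s0,0,left)
state=s0 head=5 tape=0.0101[1]0   (s0,1)→(s1,.,left)
state=s1 head=4 tape=0.010[1].0   (s1,1)→(s0,0,left)
state=s0 head=3 tape=0.01[0]0.0   (s0,0)→(s0,.,right)
state=s0 head=4 tape=0.01.[0].0   (s0,0)→(s0,.,right)
state=s0 head=5 tape=0.01..[.]0
The non-blank tape span at halt is 0.01...0.

0.01...0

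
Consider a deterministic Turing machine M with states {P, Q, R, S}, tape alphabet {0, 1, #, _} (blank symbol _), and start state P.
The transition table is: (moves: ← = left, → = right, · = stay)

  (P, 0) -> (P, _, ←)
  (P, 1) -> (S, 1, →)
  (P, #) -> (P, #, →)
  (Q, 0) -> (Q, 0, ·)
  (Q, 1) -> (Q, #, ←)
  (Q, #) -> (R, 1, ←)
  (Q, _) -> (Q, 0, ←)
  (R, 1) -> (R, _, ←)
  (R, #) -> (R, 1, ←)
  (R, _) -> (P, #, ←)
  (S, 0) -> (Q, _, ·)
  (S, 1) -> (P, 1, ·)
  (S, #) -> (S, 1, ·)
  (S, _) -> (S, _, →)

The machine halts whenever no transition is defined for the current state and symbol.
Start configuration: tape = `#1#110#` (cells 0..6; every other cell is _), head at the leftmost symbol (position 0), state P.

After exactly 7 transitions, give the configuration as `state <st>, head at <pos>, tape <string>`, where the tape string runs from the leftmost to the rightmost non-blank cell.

state S, head at 4, tape #11110#

P | [#]1#110#   read # → write #, move →, go to P
P | #[1]#110#   read 1 → write 1, move →, go to S
S | #1[#]110#   read # → write 1, move ·, go to S
S | #1[1]110#   read 1 → write 1, move ·, go to P
P | #1[1]110#   read 1 → write 1, move →, go to S
S | #11[1]10#   read 1 → write 1, move ·, go to P
P | #11[1]10#   read 1 → write 1, move →, go to S
S | #111[1]0#
After 7 steps: state S, head at 4, tape #11110#.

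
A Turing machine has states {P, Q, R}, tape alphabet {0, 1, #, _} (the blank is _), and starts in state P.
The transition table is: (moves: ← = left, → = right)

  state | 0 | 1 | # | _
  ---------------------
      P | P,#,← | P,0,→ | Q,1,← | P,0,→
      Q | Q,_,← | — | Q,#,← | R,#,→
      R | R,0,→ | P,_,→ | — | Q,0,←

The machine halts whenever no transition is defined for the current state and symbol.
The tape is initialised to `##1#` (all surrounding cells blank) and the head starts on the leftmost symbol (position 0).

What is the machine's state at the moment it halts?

R

state=P head=0 tape=__[#]#1#   (P,#)→(Q,1,←)
state=Q head=-1 tape=_[_]1#1#   (Q,_)→(R,#,→)
state=R head=0 tape=_#[1]#1#   (R,1)→(P,_,→)
state=P head=1 tape=_#_[#]1#   (P,#)→(Q,1,←)
state=Q head=0 tape=_#[_]11#   (Q,_)→(R,#,→)
state=R head=1 tape=_##[1]1#   (R,1)→(P,_,→)
state=P head=2 tape=_##_[1]#   (P,1)→(P,0,→)
state=P head=3 tape=_##_0[#]   (P,#)→(Q,1,←)
state=Q head=2 tape=_##_[0]1   (Q,0)→(Q,_,←)
state=Q head=1 tape=_##[_]_1   (Q,_)→(R,#,→)
state=R head=2 tape=_###[_]1   (R,_)→(Q,0,←)
state=Q head=1 tape=_##[#]01   (Q,#)→(Q,#,←)
state=Q head=0 tape=_#[#]#01   (Q,#)→(Q,#,←)
state=Q head=-1 tape=_[#]##01   (Q,#)→(Q,#,←)
state=Q head=-2 tape=[_]###01   (Q,_)→(R,#,→)
state=R head=-1 tape=#[#]##01
No transition is defined for (R, #); M halts in state R.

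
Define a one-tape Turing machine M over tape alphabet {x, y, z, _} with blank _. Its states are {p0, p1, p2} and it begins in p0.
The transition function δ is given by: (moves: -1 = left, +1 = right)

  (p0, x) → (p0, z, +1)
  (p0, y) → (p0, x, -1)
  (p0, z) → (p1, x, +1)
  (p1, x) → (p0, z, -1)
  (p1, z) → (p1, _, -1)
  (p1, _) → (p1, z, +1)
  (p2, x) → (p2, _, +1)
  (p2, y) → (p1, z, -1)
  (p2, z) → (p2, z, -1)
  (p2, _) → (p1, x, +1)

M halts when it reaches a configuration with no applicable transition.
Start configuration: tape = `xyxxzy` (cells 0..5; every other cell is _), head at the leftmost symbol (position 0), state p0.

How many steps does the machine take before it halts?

state=p0 head=0 tape=_[x]yxxzy   (p0,x)→(p0,z,+1)
state=p0 head=1 tape=_z[y]xxzy   (p0,y)→(p0,x,-1)
state=p0 head=0 tape=_[z]xxxzy   (p0,z)→(p1,x,+1)
state=p1 head=1 tape=_x[x]xxzy   (p1,x)→(p0,z,-1)
state=p0 head=0 tape=_[x]zxxzy   (p0,x)→(p0,z,+1)
state=p0 head=1 tape=_z[z]xxzy   (p0,z)→(p1,x,+1)
state=p1 head=2 tape=_zx[x]xzy   (p1,x)→(p0,z,-1)
state=p0 head=1 tape=_z[x]zxzy   (p0,x)→(p0,z,+1)
state=p0 head=2 tape=_zz[z]xzy   (p0,z)→(p1,x,+1)
state=p1 head=3 tape=_zzx[x]zy   (p1,x)→(p0,z,-1)
state=p0 head=2 tape=_zz[x]zzy   (p0,x)→(p0,z,+1)
state=p0 head=3 tape=_zzz[z]zy   (p0,z)→(p1,x,+1)
state=p1 head=4 tape=_zzzx[z]y   (p1,z)→(p1,_,-1)
state=p1 head=3 tape=_zzz[x]_y   (p1,x)→(p0,z,-1)
state=p0 head=2 tape=_zz[z]z_y   (p0,z)→(p1,x,+1)
state=p1 head=3 tape=_zzx[z]_y   (p1,z)→(p1,_,-1)
state=p1 head=2 tape=_zz[x]__y   (p1,x)→(p0,z,-1)
state=p0 head=1 tape=_z[z]z__y   (p0,z)→(p1,x,+1)
state=p1 head=2 tape=_zx[z]__y   (p1,z)→(p1,_,-1)
state=p1 head=1 tape=_z[x]___y   (p1,x)→(p0,z,-1)
state=p0 head=0 tape=_[z]z___y   (p0,z)→(p1,x,+1)
state=p1 head=1 tape=_x[z]___y   (p1,z)→(p1,_,-1)
state=p1 head=0 tape=_[x]____y   (p1,x)→(p0,z,-1)
state=p0 head=-1 tape=[_]z____y
M halts after 23 transitions.

23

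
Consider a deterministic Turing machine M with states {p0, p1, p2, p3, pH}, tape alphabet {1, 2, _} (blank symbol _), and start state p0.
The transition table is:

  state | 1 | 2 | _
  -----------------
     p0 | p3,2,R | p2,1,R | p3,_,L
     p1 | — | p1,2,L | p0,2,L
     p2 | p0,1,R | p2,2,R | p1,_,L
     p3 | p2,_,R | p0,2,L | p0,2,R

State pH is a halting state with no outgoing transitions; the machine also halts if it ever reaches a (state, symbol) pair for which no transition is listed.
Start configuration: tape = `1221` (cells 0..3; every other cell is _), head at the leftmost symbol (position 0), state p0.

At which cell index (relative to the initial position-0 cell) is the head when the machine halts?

2

state=p0 head=0 tape=[1]221_   (p0,1)→(p3,2,R)
state=p3 head=1 tape=2[2]21_   (p3,2)→(p0,2,L)
state=p0 head=0 tape=[2]221_   (p0,2)→(p2,1,R)
state=p2 head=1 tape=1[2]21_   (p2,2)→(p2,2,R)
state=p2 head=2 tape=12[2]1_   (p2,2)→(p2,2,R)
state=p2 head=3 tape=122[1]_   (p2,1)→(p0,1,R)
state=p0 head=4 tape=1221[_]   (p0,_)→(p3,_,L)
state=p3 head=3 tape=122[1]_   (p3,1)→(p2,_,R)
state=p2 head=4 tape=122_[_]   (p2,_)→(p1,_,L)
state=p1 head=3 tape=122[_]_   (p1,_)→(p0,2,L)
state=p0 head=2 tape=12[2]2_   (p0,2)→(p2,1,R)
state=p2 head=3 tape=121[2]_   (p2,2)→(p2,2,R)
state=p2 head=4 tape=1212[_]   (p2,_)→(p1,_,L)
state=p1 head=3 tape=121[2]_   (p1,2)→(p1,2,L)
state=p1 head=2 tape=12[1]2_
At halt the head is at cell 2.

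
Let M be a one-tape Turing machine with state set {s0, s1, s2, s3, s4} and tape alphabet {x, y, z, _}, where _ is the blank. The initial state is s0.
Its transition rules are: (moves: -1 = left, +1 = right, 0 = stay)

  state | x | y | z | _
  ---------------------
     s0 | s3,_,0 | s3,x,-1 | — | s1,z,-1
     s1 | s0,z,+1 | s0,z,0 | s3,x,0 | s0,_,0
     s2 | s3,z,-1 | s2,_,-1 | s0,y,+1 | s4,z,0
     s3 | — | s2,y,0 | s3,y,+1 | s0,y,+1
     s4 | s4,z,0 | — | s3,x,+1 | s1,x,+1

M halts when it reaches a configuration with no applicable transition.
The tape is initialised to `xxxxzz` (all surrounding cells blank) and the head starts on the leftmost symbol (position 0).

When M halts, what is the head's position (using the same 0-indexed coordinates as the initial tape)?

state=s0 head=0 tape=[x]xxxzz   (s0,x)→(s3,_,0)
state=s3 head=0 tape=[_]xxxzz   (s3,_)→(s0,y,+1)
state=s0 head=1 tape=y[x]xxzz   (s0,x)→(s3,_,0)
state=s3 head=1 tape=y[_]xxzz   (s3,_)→(s0,y,+1)
state=s0 head=2 tape=yy[x]xzz   (s0,x)→(s3,_,0)
state=s3 head=2 tape=yy[_]xzz   (s3,_)→(s0,y,+1)
state=s0 head=3 tape=yyy[x]zz   (s0,x)→(s3,_,0)
state=s3 head=3 tape=yyy[_]zz   (s3,_)→(s0,y,+1)
state=s0 head=4 tape=yyyy[z]z
At halt the head is at cell 4.

4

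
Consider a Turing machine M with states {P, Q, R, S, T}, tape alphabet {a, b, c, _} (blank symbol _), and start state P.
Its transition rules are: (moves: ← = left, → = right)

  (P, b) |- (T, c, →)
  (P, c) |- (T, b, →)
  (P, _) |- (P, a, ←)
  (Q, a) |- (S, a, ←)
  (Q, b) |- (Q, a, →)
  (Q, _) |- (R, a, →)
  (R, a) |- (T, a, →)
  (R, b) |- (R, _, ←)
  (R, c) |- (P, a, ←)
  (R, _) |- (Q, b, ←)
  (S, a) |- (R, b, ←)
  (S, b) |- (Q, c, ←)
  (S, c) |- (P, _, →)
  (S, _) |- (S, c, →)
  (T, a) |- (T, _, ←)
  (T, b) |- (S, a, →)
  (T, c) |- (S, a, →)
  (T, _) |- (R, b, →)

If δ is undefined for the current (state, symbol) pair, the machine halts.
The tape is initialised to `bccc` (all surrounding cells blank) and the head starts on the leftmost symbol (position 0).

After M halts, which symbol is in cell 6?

a

P | [b]ccc_____   read b → write c, move →, go to T
T | c[c]cc_____   read c → write a, move →, go to S
S | ca[c]c_____   read c → write _, move →, go to P
P | ca_[c]_____   read c → write b, move →, go to T
T | ca_b[_]____   read _ → write b, move →, go to R
R | ca_bb[_]___   read _ → write b, move ←, go to Q
Q | ca_b[b]b___   read b → write a, move →, go to Q
Q | ca_ba[b]___   read b → write a, move →, go to Q
Q | ca_baa[_]__   read _ → write a, move →, go to R
R | ca_baaa[_]_   read _ → write b, move ←, go to Q
Q | ca_baa[a]b_   read a → write a, move ←, go to S
S | ca_ba[a]ab_   read a → write b, move ←, go to R
R | ca_b[a]bab_   read a → write a, move →, go to T
T | ca_ba[b]ab_   read b → write a, move →, go to S
S | ca_baa[a]b_   read a → write b, move ←, go to R
R | ca_ba[a]bb_   read a → write a, move →, go to T
T | ca_baa[b]b_   read b → write a, move →, go to S
S | ca_baaa[b]_   read b → write c, move ←, go to Q
Q | ca_baa[a]c_   read a → write a, move ←, go to S
S | ca_ba[a]ac_   read a → write b, move ←, go to R
R | ca_b[a]bac_   read a → write a, move →, go to T
T | ca_ba[b]ac_   read b → write a, move →, go to S
S | ca_baa[a]c_   read a → write b, move ←, go to R
R | ca_ba[a]bc_   read a → write a, move →, go to T
T | ca_baa[b]c_   read b → write a, move →, go to S
S | ca_baaa[c]_   read c → write _, move →, go to P
P | ca_baaa_[_]   read _ → write a, move ←, go to P
P | ca_baaa[_]a   read _ → write a, move ←, go to P
P | ca_baa[a]aa
Cell 6 holds a when M halts.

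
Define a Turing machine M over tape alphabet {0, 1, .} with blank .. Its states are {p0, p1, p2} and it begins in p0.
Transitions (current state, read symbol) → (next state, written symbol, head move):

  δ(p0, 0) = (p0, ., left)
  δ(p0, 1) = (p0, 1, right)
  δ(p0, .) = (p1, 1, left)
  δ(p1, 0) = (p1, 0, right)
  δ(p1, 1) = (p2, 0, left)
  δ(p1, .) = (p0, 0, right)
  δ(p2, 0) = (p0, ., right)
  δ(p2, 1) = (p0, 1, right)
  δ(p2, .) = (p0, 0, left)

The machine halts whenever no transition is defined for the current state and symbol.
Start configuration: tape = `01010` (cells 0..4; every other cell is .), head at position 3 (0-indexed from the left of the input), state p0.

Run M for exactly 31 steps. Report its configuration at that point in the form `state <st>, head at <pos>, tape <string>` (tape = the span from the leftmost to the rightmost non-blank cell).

state=p0 head=3 tape=...010[1]0   (p0,1)→(p0,1,right)
state=p0 head=4 tape=...0101[0]   (p0,0)→(p0,.,left)
state=p0 head=3 tape=...010[1].   (p0,1)→(p0,1,right)
state=p0 head=4 tape=...0101[.]   (p0,.)→(p1,1,left)
state=p1 head=3 tape=...010[1]1   (p1,1)→(p2,0,left)
state=p2 head=2 tape=...01[0]01   (p2,0)→(p0,.,right)
state=p0 head=3 tape=...01.[0]1   (p0,0)→(p0,.,left)
state=p0 head=2 tape=...01[.].1   (p0,.)→(p1,1,left)
state=p1 head=1 tape=...0[1]1.1   (p1,1)→(p2,0,left)
state=p2 head=0 tape=...[0]01.1   (p2,0)→(p0,.,right)
state=p0 head=1 tape=....[0]1.1   (p0,0)→(p0,.,left)
state=p0 head=0 tape=...[.].1.1   (p0,.)→(p1,1,left)
state=p1 head=-1 tape=..[.]1.1.1   (p1,.)→(p0,0,right)
state=p0 head=0 tape=..0[1].1.1   (p0,1)→(p0,1,right)
state=p0 head=1 tape=..01[.]1.1   (p0,.)→(p1,1,left)
state=p1 head=0 tape=..0[1]11.1   (p1,1)→(p2,0,left)
state=p2 head=-1 tape=..[0]011.1   (p2,0)→(p0,.,right)
state=p0 head=0 tape=...[0]11.1   (p0,0)→(p0,.,left)
state=p0 head=-1 tape=..[.].11.1   (p0,.)→(p1,1,left)
state=p1 head=-2 tape=.[.]1.11.1   (p1,.)→(p0,0,right)
state=p0 head=-1 tape=.0[1].11.1   (p0,1)→(p0,1,right)
state=p0 head=0 tape=.01[.]11.1   (p0,.)→(p1,1,left)
state=p1 head=-1 tape=.0[1]111.1   (p1,1)→(p2,0,left)
state=p2 head=-2 tape=.[0]0111.1   (p2,0)→(p0,.,right)
state=p0 head=-1 tape=..[0]111.1   (p0,0)→(p0,.,left)
state=p0 head=-2 tape=.[.].111.1   (p0,.)→(p1,1,left)
state=p1 head=-3 tape=[.]1.111.1   (p1,.)→(p0,0,right)
state=p0 head=-2 tape=0[1].111.1   (p0,1)→(p0,1,right)
state=p0 head=-1 tape=01[.]111.1   (p0,.)→(p1,1,left)
state=p1 head=-2 tape=0[1]1111.1   (p1,1)→(p2,0,left)
state=p2 head=-3 tape=[0]01111.1   (p2,0)→(p0,.,right)
state=p0 head=-2 tape=.[0]1111.1
After 31 steps: state p0, head at -2, tape 01111.1.

state p0, head at -2, tape 01111.1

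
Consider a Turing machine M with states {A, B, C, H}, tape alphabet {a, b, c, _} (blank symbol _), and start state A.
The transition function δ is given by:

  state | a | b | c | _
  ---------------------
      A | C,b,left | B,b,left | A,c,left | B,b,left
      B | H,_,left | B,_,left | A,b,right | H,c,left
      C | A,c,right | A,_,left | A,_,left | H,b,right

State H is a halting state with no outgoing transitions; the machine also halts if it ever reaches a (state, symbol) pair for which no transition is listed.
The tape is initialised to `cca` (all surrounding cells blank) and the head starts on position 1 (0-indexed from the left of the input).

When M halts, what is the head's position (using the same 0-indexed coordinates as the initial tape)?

state=A head=1 tape=___c[c]a   (A,c)→(A,c,left)
state=A head=0 tape=___[c]ca   (A,c)→(A,c,left)
state=A head=-1 tape=__[_]cca   (A,_)→(B,b,left)
state=B head=-2 tape=_[_]bcca   (B,_)→(H,c,left)
state=H head=-3 tape=[_]cbcca
At halt the head is at cell -3.

-3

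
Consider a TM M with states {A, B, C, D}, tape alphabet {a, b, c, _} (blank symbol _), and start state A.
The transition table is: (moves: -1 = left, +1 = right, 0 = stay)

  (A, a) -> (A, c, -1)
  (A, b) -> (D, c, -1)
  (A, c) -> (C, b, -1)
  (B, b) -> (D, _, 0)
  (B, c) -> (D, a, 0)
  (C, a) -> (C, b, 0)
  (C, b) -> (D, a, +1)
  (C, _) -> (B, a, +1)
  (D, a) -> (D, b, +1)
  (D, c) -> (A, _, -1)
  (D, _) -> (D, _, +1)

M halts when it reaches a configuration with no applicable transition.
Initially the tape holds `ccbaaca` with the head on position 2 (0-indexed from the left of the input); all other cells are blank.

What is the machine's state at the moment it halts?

A

state=A head=2 tape=_cc[b]aaca   (A,b)→(D,c,-1)
state=D head=1 tape=_c[c]caaca   (D,c)→(A,_,-1)
state=A head=0 tape=_[c]_caaca   (A,c)→(C,b,-1)
state=C head=-1 tape=[_]b_caaca   (C,_)→(B,a,+1)
state=B head=0 tape=a[b]_caaca   (B,b)→(D,_,0)
state=D head=0 tape=a[_]_caaca   (D,_)→(D,_,+1)
state=D head=1 tape=a_[_]caaca   (D,_)→(D,_,+1)
state=D head=2 tape=a__[c]aaca   (D,c)→(A,_,-1)
state=A head=1 tape=a_[_]_aaca
No transition is defined for (A, _); M halts in state A.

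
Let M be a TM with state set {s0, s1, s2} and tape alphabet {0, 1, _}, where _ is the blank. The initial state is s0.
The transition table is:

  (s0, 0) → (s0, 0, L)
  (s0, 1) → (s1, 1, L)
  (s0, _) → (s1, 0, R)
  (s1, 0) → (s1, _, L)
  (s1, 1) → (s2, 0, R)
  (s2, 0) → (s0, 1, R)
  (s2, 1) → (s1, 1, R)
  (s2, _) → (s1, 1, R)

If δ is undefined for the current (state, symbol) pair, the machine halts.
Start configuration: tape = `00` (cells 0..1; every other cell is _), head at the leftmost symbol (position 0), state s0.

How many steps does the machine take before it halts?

4

s0 | __[0]0   read 0 → write 0, move L, go to s0
s0 | _[_]00   read _ → write 0, move R, go to s1
s1 | _0[0]0   read 0 → write _, move L, go to s1
s1 | _[0]_0   read 0 → write _, move L, go to s1
s1 | [_]__0
M halts after 4 transitions.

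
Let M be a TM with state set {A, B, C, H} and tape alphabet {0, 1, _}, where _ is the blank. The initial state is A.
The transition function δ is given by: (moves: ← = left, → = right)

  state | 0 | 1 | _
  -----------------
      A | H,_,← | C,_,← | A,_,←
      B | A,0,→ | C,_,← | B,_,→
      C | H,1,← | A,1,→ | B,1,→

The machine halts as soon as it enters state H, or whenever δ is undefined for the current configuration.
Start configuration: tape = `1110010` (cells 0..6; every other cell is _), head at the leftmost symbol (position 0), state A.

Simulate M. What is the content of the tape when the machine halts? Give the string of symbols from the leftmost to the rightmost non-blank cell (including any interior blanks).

A | _[1]110010   read 1 → write _, move ←, go to C
C | [_]_110010   read _ → write 1, move →, go to B
B | 1[_]110010   read _ → write _, move →, go to B
B | 1_[1]10010   read 1 → write _, move ←, go to C
C | 1[_]_10010   read _ → write 1, move →, go to B
B | 11[_]10010   read _ → write _, move →, go to B
B | 11_[1]0010   read 1 → write _, move ←, go to C
C | 11[_]_0010   read _ → write 1, move →, go to B
B | 111[_]0010   read _ → write _, move →, go to B
B | 111_[0]010   read 0 → write 0, move →, go to A
A | 111_0[0]10   read 0 → write _, move ←, go to H
H | 111_[0]_10
The non-blank tape span at halt is 111_0_10.

111_0_10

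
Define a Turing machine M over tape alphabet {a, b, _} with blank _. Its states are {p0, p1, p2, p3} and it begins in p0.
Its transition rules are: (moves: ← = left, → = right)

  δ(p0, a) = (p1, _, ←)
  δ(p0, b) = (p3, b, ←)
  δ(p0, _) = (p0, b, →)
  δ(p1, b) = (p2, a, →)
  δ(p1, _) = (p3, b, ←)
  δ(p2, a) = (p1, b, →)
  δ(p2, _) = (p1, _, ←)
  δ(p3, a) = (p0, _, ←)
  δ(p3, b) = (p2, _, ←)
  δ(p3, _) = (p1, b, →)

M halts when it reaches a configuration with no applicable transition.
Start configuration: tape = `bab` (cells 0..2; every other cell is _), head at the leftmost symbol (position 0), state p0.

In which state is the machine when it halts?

p0 | _[b]ab_   read b → write b, move ←, go to p3
p3 | [_]bab_   read _ → write b, move →, go to p1
p1 | b[b]ab_   read b → write a, move →, go to p2
p2 | ba[a]b_   read a → write b, move →, go to p1
p1 | bab[b]_   read b → write a, move →, go to p2
p2 | baba[_]   read _ → write _, move ←, go to p1
p1 | bab[a]_
No transition is defined for (p1, a); M halts in state p1.

p1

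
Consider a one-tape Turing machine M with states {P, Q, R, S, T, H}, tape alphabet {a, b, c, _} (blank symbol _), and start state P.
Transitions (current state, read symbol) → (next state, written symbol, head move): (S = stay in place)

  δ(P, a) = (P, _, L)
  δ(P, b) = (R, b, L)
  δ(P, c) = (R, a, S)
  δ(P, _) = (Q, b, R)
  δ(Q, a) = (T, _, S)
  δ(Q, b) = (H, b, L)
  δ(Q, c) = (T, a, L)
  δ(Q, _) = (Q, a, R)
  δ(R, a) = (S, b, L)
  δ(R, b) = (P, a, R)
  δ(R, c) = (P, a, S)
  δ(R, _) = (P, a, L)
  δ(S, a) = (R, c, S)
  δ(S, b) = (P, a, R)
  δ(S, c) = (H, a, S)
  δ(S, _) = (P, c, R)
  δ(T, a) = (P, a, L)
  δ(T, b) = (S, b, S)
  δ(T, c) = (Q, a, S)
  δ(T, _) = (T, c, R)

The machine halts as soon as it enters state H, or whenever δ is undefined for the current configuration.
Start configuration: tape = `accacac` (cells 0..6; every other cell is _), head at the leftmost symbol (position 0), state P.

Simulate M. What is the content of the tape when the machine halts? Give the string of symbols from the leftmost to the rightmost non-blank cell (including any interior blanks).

state=P head=0 tape=_____[a]ccacac   (P,a)→(P,_,L)
state=P head=-1 tape=____[_]_ccacac   (P,_)→(Q,b,R)
state=Q head=0 tape=____b[_]ccacac   (Q,_)→(Q,a,R)
state=Q head=1 tape=____ba[c]cacac   (Q,c)→(T,a,L)
state=T head=0 tape=____b[a]acacac   (T,a)→(P,a,L)
state=P head=-1 tape=____[b]aacacac   (P,b)→(R,b,L)
state=R head=-2 tape=___[_]baacacac   (R,_)→(P,a,L)
state=P head=-3 tape=__[_]abaacacac   (P,_)→(Q,b,R)
state=Q head=-2 tape=__b[a]baacacac   (Q,a)→(T,_,S)
state=T head=-2 tape=__b[_]baacacac   (T,_)→(T,c,R)
state=T head=-1 tape=__bc[b]aacacac   (T,b)→(S,b,S)
state=S head=-1 tape=__bc[b]aacacac   (S,b)→(P,a,R)
state=P head=0 tape=__bca[a]acacac   (P,a)→(P,_,L)
state=P head=-1 tape=__bc[a]_acacac   (P,a)→(P,_,L)
state=P head=-2 tape=__b[c]__acacac   (P,c)→(R,a,S)
state=R head=-2 tape=__b[a]__acacac   (R,a)→(S,b,L)
state=S head=-3 tape=__[b]b__acacac   (S,b)→(P,a,R)
state=P head=-2 tape=__a[b]__acacac   (P,b)→(R,b,L)
state=R head=-3 tape=__[a]b__acacac   (R,a)→(S,b,L)
state=S head=-4 tape=_[_]bb__acacac   (S,_)→(P,c,R)
state=P head=-3 tape=_c[b]b__acacac   (P,b)→(R,b,L)
state=R head=-4 tape=_[c]bb__acacac   (R,c)→(P,a,S)
state=P head=-4 tape=_[a]bb__acacac   (P,a)→(P,_,L)
state=P head=-5 tape=[_]_bb__acacac   (P,_)→(Q,b,R)
state=Q head=-4 tape=b[_]bb__acacac   (Q,_)→(Q,a,R)
state=Q head=-3 tape=ba[b]b__acacac   (Q,b)→(H,b,L)
state=H head=-4 tape=b[a]bb__acacac
The non-blank tape span at halt is babb__acacac.

babb__acacac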